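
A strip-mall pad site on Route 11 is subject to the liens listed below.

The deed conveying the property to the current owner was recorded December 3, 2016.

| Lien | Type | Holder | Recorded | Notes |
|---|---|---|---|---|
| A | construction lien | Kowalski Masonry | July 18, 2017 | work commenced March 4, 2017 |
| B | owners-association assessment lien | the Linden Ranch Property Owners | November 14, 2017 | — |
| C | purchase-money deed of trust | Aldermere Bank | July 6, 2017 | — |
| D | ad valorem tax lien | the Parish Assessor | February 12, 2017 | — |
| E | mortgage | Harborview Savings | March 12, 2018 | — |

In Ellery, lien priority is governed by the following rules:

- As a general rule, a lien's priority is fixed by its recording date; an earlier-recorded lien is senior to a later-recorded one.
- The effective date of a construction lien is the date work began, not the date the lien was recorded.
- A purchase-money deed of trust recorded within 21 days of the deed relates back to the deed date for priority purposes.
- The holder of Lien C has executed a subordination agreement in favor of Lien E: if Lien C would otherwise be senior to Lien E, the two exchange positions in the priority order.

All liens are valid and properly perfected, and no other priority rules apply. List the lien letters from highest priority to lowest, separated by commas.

D, A, E, B, C

Effective dates: A's effective date is March 4, 2017, when work began; C missed the 21-day window (215 days after the deed), so its recording date stands.
By effective date, earliest first: D (February 12, 2017), A (March 4, 2017), C (July 6, 2017), B (November 14, 2017), E (March 12, 2018).
Because C would otherwise rank above E, the subordination swaps them.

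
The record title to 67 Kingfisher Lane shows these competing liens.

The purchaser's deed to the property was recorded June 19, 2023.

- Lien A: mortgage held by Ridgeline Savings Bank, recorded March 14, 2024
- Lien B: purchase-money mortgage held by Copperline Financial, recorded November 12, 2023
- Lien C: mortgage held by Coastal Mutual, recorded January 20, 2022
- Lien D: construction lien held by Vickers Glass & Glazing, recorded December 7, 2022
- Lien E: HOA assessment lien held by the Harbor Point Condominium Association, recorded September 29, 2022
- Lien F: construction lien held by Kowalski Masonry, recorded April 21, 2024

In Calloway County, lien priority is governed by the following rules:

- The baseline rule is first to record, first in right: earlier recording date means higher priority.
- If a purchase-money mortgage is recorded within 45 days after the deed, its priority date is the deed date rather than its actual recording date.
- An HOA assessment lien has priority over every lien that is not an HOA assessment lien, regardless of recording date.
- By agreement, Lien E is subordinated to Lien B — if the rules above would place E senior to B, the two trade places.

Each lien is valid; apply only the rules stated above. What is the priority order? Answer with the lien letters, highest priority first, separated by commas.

B, C, D, E, A, F

Adjusting effective dates: B was recorded 146 days after the deed — beyond 45 days — so no relation-back applies.
E is an HOA assessment lien and takes priority over every other lien.
The other liens, earliest effective date first: C (January 20, 2022), D (December 7, 2022), B (November 12, 2023), A (March 14, 2024), F (April 21, 2024).
E would otherwise be senior to B, so under the subordination agreement E and B exchange positions.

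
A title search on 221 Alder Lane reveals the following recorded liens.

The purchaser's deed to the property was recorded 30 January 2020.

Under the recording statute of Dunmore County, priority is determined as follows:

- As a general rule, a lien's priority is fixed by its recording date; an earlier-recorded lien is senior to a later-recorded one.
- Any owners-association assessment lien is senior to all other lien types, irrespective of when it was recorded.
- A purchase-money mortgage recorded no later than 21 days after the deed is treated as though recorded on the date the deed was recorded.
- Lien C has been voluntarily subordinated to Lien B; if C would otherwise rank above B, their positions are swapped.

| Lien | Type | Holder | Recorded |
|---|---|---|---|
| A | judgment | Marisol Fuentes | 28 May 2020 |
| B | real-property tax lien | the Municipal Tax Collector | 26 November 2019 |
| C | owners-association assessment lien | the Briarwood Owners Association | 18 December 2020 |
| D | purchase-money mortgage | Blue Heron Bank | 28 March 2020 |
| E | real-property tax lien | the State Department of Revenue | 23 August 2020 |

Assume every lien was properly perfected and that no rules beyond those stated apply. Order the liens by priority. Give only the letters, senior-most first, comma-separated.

B, C, D, A, E

Adjusting effective dates: D missed the 21-day window (58 days after the deed), so its recording date stands.
C, as an owners-association assessment lien, has superpriority and ranks first.
Among the remaining liens, by effective date: B (26 November 2019), D (28 March 2020), A (28 May 2020), E (23 August 2020).
Because C would otherwise rank above B, the subordination swaps them.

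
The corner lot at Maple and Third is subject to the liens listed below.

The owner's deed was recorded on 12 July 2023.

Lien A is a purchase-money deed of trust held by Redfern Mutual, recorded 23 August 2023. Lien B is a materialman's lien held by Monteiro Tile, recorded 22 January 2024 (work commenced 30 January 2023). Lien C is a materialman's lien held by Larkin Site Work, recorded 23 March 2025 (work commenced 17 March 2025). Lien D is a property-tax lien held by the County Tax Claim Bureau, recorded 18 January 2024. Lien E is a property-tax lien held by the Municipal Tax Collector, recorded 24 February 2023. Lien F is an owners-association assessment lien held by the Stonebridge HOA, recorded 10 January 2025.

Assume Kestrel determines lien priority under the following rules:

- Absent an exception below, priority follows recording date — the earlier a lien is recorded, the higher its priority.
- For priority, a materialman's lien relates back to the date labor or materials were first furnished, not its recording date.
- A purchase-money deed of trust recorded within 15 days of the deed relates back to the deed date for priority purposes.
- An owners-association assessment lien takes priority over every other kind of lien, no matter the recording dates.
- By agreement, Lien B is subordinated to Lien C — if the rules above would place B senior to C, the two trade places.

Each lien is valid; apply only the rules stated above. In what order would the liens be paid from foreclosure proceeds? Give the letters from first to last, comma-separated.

Adjusting effective dates: A was recorded 42 days after the deed, outside the 15-day window, so it keeps its recording date; B relates back to 30 January 2023 (work commenced); C's effective date is 17 March 2025, when work began.
F is an owners-association assessment lien and takes priority over every other lien.
Ordering the rest by effective date: B (30 January 2023), E (24 February 2023), A (23 August 2023), D (18 January 2024), C (17 March 2025).
Because B would otherwise rank above C, the subordination swaps them.

F, C, E, A, D, B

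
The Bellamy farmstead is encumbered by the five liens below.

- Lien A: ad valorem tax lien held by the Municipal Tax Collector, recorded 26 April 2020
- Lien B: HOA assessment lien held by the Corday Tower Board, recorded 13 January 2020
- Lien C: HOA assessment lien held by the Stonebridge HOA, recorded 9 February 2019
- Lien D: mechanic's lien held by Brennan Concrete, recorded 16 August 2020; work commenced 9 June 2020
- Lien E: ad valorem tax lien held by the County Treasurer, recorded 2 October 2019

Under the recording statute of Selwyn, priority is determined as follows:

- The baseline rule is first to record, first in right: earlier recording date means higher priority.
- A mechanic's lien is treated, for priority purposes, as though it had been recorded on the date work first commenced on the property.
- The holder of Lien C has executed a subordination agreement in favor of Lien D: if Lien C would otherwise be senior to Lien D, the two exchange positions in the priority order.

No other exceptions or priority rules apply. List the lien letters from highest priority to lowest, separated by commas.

D, E, B, A, C

Effective dates after the stated exceptions: D is treated as recorded 9 June 2020, the work-commencement date.
Ordering by effective date: C (9 February 2019), E (2 October 2019), B (13 January 2020), A (26 April 2020), D (9 June 2020).
C would otherwise be senior to D, so under the subordination agreement C and D exchange positions.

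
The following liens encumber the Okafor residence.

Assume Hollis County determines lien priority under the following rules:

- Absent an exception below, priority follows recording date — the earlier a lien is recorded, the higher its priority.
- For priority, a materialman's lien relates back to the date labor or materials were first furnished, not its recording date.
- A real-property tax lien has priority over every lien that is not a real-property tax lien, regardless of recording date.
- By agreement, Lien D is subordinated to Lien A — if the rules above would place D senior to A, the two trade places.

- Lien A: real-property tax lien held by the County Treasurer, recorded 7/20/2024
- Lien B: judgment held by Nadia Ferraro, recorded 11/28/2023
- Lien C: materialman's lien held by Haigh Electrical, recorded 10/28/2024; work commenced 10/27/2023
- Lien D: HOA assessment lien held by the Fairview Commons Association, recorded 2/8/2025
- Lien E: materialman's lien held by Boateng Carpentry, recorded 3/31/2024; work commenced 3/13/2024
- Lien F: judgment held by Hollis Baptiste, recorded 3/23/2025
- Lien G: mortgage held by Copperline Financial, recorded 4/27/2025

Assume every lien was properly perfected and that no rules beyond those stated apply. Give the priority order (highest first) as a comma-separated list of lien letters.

First, effective dates: C is treated as recorded 10/27/2023, the work-commencement date; E is treated as recorded 3/13/2024, the work-commencement date.
A, as a real-property tax lien, has superpriority and ranks first.
Among the remaining liens, by effective date: C (10/27/2023), B (11/28/2023), E (3/13/2024), D (2/8/2025), F (3/23/2025), G (4/27/2025).
D already ranks below A; the subordination has no effect.

A, C, B, E, D, F, G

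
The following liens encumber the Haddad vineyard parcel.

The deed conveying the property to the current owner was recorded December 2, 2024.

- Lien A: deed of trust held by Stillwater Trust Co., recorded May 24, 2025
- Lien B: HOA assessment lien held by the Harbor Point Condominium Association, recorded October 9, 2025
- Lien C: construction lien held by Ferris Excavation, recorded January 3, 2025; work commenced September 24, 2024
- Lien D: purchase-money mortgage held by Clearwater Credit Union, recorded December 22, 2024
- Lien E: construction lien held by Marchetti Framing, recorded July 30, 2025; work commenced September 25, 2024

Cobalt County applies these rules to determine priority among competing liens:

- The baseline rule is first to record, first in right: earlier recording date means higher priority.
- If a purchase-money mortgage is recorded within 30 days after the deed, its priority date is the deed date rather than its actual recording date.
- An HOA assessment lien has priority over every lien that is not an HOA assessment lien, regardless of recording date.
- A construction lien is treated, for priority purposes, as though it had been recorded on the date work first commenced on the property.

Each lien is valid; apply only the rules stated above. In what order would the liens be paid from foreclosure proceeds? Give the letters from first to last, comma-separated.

Effective dates after the stated exceptions: C's effective date is September 24, 2024, when work began; D's effective date is the deed date, December 2, 2024; E relates back to September 25, 2024 (work commenced).
As an HOA assessment lien, B is senior to every other lien.
Among the remaining liens, by effective date: C (September 24, 2024), E (September 25, 2024), D (December 2, 2024), A (May 24, 2025).

B, C, E, D, A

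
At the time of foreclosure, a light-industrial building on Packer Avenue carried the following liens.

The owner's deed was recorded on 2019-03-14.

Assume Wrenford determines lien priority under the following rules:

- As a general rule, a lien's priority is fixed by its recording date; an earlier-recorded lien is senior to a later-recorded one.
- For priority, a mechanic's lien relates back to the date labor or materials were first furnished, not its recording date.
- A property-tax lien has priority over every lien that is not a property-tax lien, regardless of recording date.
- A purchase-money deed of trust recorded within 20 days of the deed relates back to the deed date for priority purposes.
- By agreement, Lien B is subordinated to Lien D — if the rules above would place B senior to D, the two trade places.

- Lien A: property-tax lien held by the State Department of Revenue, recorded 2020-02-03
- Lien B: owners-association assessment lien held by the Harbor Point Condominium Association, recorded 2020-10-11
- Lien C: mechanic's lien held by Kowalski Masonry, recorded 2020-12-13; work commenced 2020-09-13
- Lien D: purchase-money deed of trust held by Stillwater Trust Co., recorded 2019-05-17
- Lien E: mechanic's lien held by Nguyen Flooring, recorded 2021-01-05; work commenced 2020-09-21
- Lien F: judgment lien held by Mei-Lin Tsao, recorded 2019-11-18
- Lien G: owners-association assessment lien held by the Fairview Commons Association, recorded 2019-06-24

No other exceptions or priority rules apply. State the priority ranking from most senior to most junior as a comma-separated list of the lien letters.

A, D, G, F, C, E, B

Adjusting effective dates: C relates back to 2020-09-13 (work commenced); D was recorded 64 days after the deed — beyond 20 days — so no relation-back applies; E relates back to 2020-09-21 (work commenced).
A is a property-tax lien and takes priority over every other lien.
Remaining liens by effective date: D (2019-05-17), G (2019-06-24), F (2019-11-18), C (2020-09-13), E (2020-09-21), B (2020-10-11).
B already ranks below D; the subordination has no effect.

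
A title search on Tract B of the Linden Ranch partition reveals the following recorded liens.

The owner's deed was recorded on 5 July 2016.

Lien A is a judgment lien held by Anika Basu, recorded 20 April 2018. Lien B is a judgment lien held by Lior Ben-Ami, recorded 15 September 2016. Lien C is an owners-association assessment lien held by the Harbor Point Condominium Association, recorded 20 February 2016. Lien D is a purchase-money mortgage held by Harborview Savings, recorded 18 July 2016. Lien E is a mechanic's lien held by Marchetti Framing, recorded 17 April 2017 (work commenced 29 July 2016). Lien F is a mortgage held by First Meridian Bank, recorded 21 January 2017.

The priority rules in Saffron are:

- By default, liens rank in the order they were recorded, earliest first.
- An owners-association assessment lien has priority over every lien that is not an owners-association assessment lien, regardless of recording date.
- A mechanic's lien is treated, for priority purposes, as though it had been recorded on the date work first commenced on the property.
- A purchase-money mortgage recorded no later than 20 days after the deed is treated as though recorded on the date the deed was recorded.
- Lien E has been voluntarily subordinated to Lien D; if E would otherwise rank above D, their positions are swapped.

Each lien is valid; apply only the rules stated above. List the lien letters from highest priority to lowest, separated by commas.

C, D, E, B, F, A

Effective dates: D relates back to the deed date 5 July 2016; E is treated as recorded 29 July 2016, the work-commencement date.
C is an owners-association assessment lien, so it outranks all other liens regardless of date.
Among the remaining liens, by effective date: D (5 July 2016), E (29 July 2016), B (15 September 2016), F (21 January 2017), A (20 April 2018).
Since E is not senior to D, the subordination leaves the order unchanged.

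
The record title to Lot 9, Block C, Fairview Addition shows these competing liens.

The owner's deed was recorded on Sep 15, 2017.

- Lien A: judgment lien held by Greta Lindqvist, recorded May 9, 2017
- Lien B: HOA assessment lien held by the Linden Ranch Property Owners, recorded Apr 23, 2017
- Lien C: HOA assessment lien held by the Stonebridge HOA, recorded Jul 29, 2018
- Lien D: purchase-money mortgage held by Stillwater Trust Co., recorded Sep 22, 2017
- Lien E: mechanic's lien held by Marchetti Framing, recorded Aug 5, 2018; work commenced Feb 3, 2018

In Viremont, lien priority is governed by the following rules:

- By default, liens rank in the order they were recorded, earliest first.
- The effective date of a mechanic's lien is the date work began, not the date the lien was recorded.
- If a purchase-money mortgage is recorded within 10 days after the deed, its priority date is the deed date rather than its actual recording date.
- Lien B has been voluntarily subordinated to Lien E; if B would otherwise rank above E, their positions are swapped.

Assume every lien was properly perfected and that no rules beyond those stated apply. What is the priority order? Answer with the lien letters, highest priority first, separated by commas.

E, A, D, B, C

Effective dates: D's effective date is the deed date, Sep 15, 2017; E relates back to Feb 3, 2018 (work commenced).
Ordering by effective date: B (Apr 23, 2017), A (May 9, 2017), D (Sep 15, 2017), E (Feb 3, 2018), C (Jul 29, 2018).
B is senior to E before the subordination, so the two trade places.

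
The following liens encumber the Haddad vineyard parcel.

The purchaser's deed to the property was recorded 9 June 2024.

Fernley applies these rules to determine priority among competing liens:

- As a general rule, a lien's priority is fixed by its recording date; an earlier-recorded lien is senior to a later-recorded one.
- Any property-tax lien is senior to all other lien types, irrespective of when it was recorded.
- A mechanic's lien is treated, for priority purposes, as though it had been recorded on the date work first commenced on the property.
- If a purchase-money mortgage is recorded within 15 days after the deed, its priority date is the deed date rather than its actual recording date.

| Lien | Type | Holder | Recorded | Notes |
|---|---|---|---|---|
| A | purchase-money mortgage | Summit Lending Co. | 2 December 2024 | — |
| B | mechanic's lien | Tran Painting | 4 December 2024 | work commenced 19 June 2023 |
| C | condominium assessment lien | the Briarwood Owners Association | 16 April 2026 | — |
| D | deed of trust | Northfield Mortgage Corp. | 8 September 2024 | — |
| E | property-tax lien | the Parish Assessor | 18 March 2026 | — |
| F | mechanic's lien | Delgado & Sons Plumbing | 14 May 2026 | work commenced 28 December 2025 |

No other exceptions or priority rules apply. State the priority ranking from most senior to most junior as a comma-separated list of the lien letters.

Effective dates: A was recorded 176 days after the deed, outside the 15-day window, so it keeps its recording date; B relates back to 19 June 2023 (work commenced); F relates back to 28 December 2025 (work commenced).
E is a property-tax lien and takes priority over every other lien.
The other liens, earliest effective date first: B (19 June 2023), D (8 September 2024), A (2 December 2024), F (28 December 2025), C (16 April 2026).

E, B, D, A, F, C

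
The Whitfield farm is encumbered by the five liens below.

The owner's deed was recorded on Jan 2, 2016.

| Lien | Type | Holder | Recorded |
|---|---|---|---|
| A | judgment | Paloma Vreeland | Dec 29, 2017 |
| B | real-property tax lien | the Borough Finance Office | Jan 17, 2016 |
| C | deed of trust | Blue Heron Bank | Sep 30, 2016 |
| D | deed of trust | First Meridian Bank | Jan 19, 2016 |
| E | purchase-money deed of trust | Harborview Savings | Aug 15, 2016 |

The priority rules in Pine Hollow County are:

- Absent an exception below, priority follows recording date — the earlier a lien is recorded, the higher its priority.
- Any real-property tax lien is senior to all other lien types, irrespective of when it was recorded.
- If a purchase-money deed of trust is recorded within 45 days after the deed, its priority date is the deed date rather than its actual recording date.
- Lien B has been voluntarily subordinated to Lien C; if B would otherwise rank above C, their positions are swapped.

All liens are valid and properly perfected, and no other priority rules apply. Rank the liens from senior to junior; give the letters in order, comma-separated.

Effective dates: E was recorded 226 days after the deed, outside the 45-day window, so it keeps its recording date.
B, as a real-property tax lien, has superpriority and ranks first.
The other liens, earliest effective date first: D (Jan 19, 2016), E (Aug 15, 2016), C (Sep 30, 2016), A (Dec 29, 2017).
The subordination applies — B was senior to C — so B and C swap.

C, D, E, B, A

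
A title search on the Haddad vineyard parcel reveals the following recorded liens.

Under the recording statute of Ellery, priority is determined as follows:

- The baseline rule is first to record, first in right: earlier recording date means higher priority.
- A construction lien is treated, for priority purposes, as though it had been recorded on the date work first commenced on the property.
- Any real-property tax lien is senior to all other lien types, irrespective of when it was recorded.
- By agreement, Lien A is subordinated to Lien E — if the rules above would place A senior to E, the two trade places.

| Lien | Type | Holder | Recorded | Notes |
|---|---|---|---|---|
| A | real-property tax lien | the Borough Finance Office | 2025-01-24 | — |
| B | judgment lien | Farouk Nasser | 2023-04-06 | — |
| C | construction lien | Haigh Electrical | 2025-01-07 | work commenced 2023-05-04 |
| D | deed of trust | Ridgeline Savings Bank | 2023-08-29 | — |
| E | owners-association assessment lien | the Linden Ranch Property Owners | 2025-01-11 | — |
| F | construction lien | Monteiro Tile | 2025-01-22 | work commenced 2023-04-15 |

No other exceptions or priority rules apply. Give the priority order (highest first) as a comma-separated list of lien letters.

E, B, F, C, D, A

Effective dates: C relates back to 2023-05-04 (work commenced); F's effective date is 2023-04-15, when work began.
A, as a real-property tax lien, has superpriority and ranks first.
Remaining liens by effective date: B (2023-04-06), F (2023-04-15), C (2023-05-04), D (2023-08-29), E (2025-01-11).
A is senior to E before the subordination, so the two trade places.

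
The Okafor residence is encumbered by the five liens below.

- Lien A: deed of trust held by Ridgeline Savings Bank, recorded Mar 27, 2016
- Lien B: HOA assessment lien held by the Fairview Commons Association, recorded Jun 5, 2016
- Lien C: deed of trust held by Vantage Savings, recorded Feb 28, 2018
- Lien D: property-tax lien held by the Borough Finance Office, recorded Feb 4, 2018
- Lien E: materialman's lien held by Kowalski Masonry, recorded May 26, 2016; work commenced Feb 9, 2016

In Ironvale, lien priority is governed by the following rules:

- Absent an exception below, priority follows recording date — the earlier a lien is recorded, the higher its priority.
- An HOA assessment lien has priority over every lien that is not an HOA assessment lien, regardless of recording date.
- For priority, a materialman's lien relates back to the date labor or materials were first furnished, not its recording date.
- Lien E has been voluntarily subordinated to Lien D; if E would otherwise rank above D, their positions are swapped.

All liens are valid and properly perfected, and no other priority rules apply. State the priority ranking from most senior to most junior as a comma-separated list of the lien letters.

First, effective dates: E relates back to Feb 9, 2016 (work commenced).
B is an HOA assessment lien, so it outranks all other liens regardless of date.
The other liens, earliest effective date first: E (Feb 9, 2016), A (Mar 27, 2016), D (Feb 4, 2018), C (Feb 28, 2018).
Because E would otherwise rank above D, the subordination swaps them.

B, D, A, E, C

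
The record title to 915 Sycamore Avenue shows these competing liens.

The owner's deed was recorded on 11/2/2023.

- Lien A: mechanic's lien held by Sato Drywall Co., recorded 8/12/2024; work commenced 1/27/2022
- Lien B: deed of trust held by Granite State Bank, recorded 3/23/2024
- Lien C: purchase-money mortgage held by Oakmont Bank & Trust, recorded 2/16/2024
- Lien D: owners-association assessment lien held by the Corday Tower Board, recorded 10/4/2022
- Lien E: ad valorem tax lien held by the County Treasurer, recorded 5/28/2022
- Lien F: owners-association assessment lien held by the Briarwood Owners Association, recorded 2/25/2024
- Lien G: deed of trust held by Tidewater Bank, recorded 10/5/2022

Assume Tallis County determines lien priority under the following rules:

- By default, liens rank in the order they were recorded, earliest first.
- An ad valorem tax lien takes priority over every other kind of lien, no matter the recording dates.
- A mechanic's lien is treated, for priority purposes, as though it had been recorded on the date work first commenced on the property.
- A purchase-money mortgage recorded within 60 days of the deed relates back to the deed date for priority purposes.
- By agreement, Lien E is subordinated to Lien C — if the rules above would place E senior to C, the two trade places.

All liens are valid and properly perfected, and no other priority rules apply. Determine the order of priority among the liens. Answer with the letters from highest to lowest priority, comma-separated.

Adjusting effective dates: A is treated as recorded 1/27/2022, the work-commencement date; C missed the 60-day window (106 days after the deed), so its recording date stands.
As an ad valorem tax lien, E is senior to every other lien.
Remaining liens by effective date: A (1/27/2022), D (10/4/2022), G (10/5/2022), C (2/16/2024), F (2/25/2024), B (3/23/2024).
E would otherwise be senior to C, so under the subordination agreement E and C exchange positions.

C, A, D, G, E, F, B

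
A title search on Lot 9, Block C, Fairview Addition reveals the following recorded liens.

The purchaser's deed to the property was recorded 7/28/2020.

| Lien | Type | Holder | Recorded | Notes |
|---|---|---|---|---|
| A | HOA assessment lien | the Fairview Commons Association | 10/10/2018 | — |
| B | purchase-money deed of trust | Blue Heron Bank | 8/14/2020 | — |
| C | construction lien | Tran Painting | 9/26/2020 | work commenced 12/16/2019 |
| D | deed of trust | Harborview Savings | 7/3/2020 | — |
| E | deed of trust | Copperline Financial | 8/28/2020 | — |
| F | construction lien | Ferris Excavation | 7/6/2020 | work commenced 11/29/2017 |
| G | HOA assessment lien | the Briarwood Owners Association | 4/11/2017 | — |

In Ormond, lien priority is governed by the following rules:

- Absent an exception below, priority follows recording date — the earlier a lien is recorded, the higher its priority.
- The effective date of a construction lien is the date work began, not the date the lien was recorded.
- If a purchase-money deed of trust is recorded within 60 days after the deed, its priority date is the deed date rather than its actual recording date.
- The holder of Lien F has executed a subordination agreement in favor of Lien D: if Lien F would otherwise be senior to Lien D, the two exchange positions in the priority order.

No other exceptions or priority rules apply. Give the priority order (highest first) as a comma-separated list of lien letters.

First, effective dates: B was recorded within the 60-day window, so its effective date is the deed date 7/28/2020; C is treated as recorded 12/16/2019, the work-commencement date; F's effective date is 11/29/2017, when work began.
By effective date, earliest first: G (4/11/2017), F (11/29/2017), A (10/10/2018), C (12/16/2019), D (7/3/2020), B (7/28/2020), E (8/28/2020).
F would otherwise be senior to D, so under the subordination agreement F and D exchange positions.

G, D, A, C, F, B, E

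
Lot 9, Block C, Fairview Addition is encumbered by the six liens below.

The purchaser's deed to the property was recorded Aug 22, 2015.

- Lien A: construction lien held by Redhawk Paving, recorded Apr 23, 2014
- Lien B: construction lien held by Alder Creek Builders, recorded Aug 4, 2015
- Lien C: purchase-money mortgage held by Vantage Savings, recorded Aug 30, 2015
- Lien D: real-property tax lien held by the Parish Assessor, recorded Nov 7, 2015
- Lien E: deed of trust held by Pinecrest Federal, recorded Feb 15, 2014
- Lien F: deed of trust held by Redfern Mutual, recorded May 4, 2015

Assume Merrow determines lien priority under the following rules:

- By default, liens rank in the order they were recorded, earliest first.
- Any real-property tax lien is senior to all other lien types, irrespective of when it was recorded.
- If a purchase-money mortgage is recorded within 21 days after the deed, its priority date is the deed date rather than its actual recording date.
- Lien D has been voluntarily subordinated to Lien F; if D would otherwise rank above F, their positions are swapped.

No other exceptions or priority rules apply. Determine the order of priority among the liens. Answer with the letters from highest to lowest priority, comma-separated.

F, E, A, D, B, C

Adjusting effective dates: C was recorded within the 21-day window, so its effective date is the deed date Aug 22, 2015.
D is a real-property tax lien, so it outranks all other liens regardless of date.
Remaining liens by effective date: E (Feb 15, 2014), A (Apr 23, 2014), F (May 4, 2015), B (Aug 4, 2015), C (Aug 22, 2015).
Because D would otherwise rank above F, the subordination swaps them.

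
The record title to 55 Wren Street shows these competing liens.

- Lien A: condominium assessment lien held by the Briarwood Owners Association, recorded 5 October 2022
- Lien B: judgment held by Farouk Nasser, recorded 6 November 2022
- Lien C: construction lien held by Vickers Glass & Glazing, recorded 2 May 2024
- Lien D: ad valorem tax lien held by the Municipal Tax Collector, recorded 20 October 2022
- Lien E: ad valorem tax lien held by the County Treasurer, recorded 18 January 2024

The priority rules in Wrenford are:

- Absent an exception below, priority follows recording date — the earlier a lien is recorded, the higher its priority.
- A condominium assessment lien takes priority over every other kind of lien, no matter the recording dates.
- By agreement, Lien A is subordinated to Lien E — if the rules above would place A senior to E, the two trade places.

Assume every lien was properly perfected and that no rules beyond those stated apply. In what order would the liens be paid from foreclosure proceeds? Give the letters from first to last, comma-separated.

E, D, B, A, C

A is a condominium assessment lien, so it outranks all other liens regardless of date.
The other liens, earliest effective date first: D (20 October 2022), B (6 November 2022), E (18 January 2024), C (2 May 2024).
The subordination applies — A was senior to E — so A and E swap.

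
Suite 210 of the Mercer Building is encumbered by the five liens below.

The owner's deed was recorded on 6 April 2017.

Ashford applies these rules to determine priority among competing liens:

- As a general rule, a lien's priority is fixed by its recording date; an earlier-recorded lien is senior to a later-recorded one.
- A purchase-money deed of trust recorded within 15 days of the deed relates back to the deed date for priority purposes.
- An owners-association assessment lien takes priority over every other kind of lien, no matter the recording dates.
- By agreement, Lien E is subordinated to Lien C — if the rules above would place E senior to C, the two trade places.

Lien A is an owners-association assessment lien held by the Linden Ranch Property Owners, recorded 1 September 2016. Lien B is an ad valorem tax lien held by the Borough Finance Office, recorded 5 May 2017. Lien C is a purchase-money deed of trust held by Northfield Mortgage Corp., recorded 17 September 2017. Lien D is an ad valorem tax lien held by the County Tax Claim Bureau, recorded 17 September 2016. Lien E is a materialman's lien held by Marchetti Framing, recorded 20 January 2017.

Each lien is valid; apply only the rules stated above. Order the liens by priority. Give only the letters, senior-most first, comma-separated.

Adjusting effective dates: C was recorded 164 days after the deed, outside the 15-day window, so it keeps its recording date.
A is an owners-association assessment lien, so it outranks all other liens regardless of date.
The other liens, earliest effective date first: D (17 September 2016), E (20 January 2017), B (5 May 2017), C (17 September 2017).
Because E would otherwise rank above C, the subordination swaps them.

A, D, C, B, E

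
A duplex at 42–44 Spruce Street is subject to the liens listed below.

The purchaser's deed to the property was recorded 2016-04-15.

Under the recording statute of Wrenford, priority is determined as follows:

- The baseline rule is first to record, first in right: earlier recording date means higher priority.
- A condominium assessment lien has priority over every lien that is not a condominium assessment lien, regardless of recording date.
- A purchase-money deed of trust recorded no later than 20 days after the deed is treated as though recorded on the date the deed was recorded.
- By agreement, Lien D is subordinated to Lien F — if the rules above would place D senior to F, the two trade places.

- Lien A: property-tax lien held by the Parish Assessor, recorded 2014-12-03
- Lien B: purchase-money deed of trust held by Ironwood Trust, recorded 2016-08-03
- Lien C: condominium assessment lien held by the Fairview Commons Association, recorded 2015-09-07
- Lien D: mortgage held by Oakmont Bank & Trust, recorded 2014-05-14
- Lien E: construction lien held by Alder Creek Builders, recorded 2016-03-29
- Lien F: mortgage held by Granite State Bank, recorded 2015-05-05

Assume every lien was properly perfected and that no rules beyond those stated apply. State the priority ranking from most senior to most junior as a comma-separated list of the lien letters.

Effective dates after the stated exceptions: B was recorded 110 days after the deed — beyond 20 days — so no relation-back applies.
C is a condominium assessment lien and takes priority over every other lien.
Among the remaining liens, by effective date: D (2014-05-14), A (2014-12-03), F (2015-05-05), E (2016-03-29), B (2016-08-03).
D would otherwise be senior to F, so under the subordination agreement D and F exchange positions.

C, F, A, D, E, B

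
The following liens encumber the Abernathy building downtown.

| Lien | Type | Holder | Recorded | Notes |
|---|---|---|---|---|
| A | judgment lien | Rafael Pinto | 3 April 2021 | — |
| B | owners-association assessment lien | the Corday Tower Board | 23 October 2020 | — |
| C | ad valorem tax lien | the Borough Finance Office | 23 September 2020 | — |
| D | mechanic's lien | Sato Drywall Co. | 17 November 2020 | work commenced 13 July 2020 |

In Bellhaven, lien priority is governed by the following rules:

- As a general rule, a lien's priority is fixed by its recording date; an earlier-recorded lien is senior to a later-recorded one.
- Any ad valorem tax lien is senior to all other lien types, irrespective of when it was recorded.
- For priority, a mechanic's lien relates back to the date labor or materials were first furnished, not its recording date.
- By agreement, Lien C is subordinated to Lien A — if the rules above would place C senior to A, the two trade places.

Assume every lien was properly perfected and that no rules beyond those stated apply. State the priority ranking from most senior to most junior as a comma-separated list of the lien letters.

Effective dates after the stated exceptions: D's effective date is 13 July 2020, when work began.
C, as an ad valorem tax lien, has superpriority and ranks first.
Among the remaining liens, by effective date: D (13 July 2020), B (23 October 2020), A (3 April 2021).
The subordination applies — C was senior to A — so C and A swap.

A, D, B, C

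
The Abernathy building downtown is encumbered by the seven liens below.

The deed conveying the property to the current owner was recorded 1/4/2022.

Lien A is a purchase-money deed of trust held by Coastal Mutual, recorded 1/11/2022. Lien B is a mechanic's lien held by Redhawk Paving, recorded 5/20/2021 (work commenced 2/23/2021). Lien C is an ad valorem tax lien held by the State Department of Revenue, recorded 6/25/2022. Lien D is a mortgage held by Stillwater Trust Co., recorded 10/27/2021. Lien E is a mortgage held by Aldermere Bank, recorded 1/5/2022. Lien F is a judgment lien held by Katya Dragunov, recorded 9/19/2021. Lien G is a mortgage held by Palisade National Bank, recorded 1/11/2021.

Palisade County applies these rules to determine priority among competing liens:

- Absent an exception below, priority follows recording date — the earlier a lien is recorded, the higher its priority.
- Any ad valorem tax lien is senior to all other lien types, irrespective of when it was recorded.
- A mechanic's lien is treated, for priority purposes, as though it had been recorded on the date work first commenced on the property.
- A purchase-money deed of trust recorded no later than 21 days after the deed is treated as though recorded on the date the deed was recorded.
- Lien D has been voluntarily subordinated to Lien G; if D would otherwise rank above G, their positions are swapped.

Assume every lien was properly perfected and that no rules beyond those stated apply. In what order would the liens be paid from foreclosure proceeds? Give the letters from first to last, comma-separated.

Adjusting effective dates: A was recorded within the 21-day window, so its effective date is the deed date 1/4/2022; B relates back to 2/23/2021 (work commenced).
C, as an ad valorem tax lien, has superpriority and ranks first.
Remaining liens by effective date: G (1/11/2021), B (2/23/2021), F (9/19/2021), D (10/27/2021), A (1/4/2022), E (1/5/2022).
D already ranks below G; the subordination has no effect.

C, G, B, F, D, A, E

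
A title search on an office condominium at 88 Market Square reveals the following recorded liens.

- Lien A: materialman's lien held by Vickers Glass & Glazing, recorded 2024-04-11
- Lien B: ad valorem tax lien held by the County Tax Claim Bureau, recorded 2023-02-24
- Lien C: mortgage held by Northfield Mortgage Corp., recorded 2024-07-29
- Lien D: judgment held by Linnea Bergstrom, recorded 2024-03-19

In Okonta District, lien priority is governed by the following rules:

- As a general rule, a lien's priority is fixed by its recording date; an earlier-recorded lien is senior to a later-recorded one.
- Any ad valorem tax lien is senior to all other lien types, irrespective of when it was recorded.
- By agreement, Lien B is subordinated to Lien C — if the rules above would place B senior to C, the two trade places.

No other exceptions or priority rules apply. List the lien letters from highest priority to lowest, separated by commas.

As an ad valorem tax lien, B is senior to every other lien.
Among the remaining liens, by effective date: D (2024-03-19), A (2024-04-11), C (2024-07-29).
B is senior to C before the subordination, so the two trade places.

C, D, A, B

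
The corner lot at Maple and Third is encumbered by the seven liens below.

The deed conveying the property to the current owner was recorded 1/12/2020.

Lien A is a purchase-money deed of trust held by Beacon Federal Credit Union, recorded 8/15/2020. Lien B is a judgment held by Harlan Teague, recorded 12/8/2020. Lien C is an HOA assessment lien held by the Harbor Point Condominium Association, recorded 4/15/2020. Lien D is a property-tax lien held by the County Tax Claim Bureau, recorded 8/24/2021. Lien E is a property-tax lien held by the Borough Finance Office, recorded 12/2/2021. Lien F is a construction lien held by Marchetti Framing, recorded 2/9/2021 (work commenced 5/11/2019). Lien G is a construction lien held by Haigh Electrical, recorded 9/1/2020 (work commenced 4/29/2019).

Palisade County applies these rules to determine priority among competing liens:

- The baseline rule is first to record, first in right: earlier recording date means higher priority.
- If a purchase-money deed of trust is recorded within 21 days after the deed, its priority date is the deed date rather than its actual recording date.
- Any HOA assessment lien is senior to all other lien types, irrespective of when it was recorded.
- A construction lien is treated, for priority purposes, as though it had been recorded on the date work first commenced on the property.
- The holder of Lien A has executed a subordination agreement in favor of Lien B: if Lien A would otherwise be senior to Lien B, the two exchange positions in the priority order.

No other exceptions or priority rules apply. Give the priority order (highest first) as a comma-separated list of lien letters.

C, G, F, B, A, D, E

Effective dates: A was recorded 216 days after the deed — beyond 21 days — so no relation-back applies; F is treated as recorded 5/11/2019, the work-commencement date; G's effective date is 4/29/2019, when work began.
C is an HOA assessment lien, so it outranks all other liens regardless of date.
Remaining liens by effective date: G (4/29/2019), F (5/11/2019), A (8/15/2020), B (12/8/2020), D (8/24/2021), E (12/2/2021).
A is senior to B before the subordination, so the two trade places.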